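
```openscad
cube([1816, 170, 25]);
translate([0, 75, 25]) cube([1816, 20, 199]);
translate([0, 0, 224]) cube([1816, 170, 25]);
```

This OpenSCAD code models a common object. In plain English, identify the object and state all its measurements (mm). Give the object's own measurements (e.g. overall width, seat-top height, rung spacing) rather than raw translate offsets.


An I-beam lying along x, 1816 mm long. Overall section height 249 mm. Two flanges 170 mm wide (y) and 25 mm thick, one on the floor and one at the top; a web 20 mm thick runs between them, centred on the flange width.


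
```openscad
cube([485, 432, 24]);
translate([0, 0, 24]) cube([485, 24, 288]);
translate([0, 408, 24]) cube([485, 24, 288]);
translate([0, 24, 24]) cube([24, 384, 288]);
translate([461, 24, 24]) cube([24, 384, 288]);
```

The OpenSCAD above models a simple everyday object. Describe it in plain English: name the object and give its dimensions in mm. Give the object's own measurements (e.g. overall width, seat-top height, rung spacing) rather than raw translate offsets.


An open-topped rectangular box: outside dimensions 485×432×312 mm, with a uniform wall and base thickness of 24 mm. The base is a full 485×432 slab on the floor; four walls sit on top of the base. The front and back walls (the −y and +y sides) span the full width; the two side walls fit between them.


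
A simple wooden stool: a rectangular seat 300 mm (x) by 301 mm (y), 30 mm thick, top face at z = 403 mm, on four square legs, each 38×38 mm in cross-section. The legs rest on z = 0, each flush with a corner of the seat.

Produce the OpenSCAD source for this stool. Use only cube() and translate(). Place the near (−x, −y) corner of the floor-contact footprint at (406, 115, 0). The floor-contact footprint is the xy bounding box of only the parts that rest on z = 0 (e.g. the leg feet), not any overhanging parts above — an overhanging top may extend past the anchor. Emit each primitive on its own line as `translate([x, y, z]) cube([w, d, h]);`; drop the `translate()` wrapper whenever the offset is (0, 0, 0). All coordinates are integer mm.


translate([406, 115, 373]) cube([300, 301, 30]);
translate([406, 115, 0]) cube([38, 38, 373]);
translate([668, 115, 0]) cube([38, 38, 373]);
translate([406, 378, 0]) cube([38, 38, 373]);
translate([668, 378, 0]) cube([38, 38, 373]);


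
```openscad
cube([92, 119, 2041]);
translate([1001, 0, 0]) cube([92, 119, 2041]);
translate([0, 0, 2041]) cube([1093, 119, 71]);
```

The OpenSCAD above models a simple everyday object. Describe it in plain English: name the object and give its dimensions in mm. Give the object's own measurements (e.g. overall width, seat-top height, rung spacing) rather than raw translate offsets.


A door frame. The clear opening is 909 mm wide and 2041 mm high. Two 92 mm wide jambs, 119 mm deep, stand either side of the opening from the floor to the top of the opening. A 71 mm thick head sits across the top of both jambs, spanning the full outside width of the frame.


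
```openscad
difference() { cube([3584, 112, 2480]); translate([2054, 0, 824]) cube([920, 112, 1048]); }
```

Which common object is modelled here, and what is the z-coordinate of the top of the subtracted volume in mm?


A wall with a window opening. The window head height is 1872 mm.

A wall with a rectangular opening subtracted — a window. Sill at z = 824, opening 1048 mm tall, so the head is at 824 + 1048 = 1872 mm.


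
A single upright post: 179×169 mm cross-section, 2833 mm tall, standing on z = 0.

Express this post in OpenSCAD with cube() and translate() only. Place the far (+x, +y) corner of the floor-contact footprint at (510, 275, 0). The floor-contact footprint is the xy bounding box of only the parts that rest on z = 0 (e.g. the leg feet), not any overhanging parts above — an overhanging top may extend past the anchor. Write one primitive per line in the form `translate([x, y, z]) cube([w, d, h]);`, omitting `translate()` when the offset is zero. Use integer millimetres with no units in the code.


translate([331, 106, 0]) cube([179, 169, 2833]);


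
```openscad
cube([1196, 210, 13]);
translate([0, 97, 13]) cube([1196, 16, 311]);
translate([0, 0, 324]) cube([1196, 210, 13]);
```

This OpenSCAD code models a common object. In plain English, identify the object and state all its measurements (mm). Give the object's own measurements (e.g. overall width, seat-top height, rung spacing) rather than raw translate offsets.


An I-beam lying along x, 1196 mm long. Overall section height 337 mm. Two flanges 210 mm wide (y) and 13 mm thick, one on the floor and one at the top; a web 16 mm thick runs between them, centred on the flange width.


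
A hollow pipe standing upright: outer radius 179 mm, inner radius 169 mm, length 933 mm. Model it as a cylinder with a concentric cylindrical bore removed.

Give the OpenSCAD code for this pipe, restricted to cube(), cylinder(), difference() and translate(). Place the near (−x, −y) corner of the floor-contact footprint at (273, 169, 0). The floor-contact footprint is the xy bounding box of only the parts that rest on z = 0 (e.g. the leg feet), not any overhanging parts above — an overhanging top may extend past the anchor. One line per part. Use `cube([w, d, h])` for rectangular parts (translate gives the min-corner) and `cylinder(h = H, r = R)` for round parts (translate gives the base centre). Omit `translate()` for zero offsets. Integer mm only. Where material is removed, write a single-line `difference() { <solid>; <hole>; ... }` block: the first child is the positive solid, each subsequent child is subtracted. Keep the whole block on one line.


difference() { translate([452, 348, 0]) cylinder(h = 933, r = 179); translate([452, 348, 0]) cylinder(h = 933, r = 169); }


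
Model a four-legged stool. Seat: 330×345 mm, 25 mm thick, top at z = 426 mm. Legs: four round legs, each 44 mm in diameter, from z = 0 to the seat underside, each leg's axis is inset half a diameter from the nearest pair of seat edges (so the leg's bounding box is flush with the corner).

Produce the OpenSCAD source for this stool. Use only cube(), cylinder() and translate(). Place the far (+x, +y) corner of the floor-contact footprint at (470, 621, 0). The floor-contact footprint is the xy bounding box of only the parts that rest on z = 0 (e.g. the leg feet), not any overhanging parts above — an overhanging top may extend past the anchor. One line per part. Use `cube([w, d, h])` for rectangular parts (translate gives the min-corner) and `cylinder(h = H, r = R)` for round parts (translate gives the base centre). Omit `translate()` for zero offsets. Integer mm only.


// leg_h = 426 - 25 = 401
translate([140, 276, 401]) cube([330, 345, 25]);
translate([162, 298, 0]) cylinder(h = 401, r = 22);
translate([448, 298, 0]) cylinder(h = 401, r = 22);
translate([162, 599, 0]) cylinder(h = 401, r = 22);
translate([448, 599, 0]) cylinder(h = 401, r = 22);


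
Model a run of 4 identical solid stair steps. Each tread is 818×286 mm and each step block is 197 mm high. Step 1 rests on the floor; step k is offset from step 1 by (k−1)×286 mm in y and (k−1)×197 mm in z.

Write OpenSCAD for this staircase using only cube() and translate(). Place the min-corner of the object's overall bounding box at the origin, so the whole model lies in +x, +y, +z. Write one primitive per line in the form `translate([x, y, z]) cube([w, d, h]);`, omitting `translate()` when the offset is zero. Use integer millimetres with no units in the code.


cube([818, 286, 197]);
translate([0, 286, 197]) cube([818, 286, 197]);
translate([0, 572, 394]) cube([818, 286, 197]);
translate([0, 858, 591]) cube([818, 286, 197]);


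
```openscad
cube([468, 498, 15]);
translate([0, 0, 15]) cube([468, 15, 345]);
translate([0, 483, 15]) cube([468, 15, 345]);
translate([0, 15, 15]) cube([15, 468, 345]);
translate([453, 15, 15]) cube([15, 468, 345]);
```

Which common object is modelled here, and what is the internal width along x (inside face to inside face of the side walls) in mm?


An open box. The internal width is 438 mm.

A 468×498 base slab with four walls standing on it — an open box. The base is 468 mm wide and the walls are 15 mm thick, so the internal width is 468 − 2 × 15 = 438 mm.


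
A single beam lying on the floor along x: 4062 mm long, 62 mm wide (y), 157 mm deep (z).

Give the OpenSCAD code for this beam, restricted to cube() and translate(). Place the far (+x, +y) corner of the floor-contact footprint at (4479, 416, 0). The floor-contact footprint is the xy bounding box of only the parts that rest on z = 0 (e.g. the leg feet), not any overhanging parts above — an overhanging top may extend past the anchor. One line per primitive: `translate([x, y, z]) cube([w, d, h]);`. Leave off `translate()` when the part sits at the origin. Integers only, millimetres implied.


translate([417, 354, 0]) cube([4062, 62, 157]);


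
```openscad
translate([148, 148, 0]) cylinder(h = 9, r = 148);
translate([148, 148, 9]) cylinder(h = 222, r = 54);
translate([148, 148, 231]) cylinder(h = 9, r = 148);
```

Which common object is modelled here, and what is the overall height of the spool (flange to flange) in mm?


A spool. The overall height is 240 mm.

Three coaxial cylinders, large–small–large — a spool. Two 9 mm flanges and a 222 mm core give 9 + 222 + 9 = 240 mm.


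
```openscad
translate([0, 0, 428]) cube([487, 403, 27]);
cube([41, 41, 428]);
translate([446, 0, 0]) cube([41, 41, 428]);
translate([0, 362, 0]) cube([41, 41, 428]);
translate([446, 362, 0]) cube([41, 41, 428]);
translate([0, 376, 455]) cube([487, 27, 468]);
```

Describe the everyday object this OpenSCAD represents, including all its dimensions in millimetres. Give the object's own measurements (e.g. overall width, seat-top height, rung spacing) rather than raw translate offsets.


A chair. The seat is a 487×403×27 mm slab with its top at z = 455 mm, on four 41×41 mm corner legs (flush with the seat edges, standing on z = 0). A flat backrest 27 mm thick, 468 mm tall, spans the full seat width and rises from the seat top along its +y edge, rear face flush with the rear of the seat.


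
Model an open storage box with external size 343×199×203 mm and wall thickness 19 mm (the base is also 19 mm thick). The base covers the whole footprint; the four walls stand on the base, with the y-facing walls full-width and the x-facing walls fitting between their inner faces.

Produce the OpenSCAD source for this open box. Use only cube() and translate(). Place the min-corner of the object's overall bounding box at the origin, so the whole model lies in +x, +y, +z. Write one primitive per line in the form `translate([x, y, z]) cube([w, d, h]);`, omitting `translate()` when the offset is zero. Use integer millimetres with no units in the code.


cube([343, 199, 19]);
translate([0, 0, 19]) cube([343, 19, 184]);
translate([0, 180, 19]) cube([343, 19, 184]);
translate([0, 19, 19]) cube([19, 161, 184]);
translate([324, 19, 19]) cube([19, 161, 184]);


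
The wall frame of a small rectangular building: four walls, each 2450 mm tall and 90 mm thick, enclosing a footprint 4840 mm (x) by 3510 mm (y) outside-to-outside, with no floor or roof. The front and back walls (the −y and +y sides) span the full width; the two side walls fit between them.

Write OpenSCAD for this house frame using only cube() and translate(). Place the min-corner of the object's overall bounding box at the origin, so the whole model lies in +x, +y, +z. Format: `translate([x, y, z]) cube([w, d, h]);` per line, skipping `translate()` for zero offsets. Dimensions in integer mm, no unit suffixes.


cube([4840, 90, 2450]);
translate([0, 3420, 0]) cube([4840, 90, 2450]);
translate([0, 90, 0]) cube([90, 3330, 2450]);
translate([4750, 90, 0]) cube([90, 3330, 2450]);


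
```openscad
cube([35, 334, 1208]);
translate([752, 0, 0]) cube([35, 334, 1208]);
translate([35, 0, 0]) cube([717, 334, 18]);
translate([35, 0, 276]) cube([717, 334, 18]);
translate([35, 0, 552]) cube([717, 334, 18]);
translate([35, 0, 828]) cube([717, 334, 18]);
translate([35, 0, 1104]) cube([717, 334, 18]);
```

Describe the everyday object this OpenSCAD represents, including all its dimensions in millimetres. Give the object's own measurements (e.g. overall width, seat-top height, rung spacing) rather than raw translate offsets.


An open bookshelf. Two side panels, each 35 mm thick, 334 mm deep and 1208 mm tall, stand 787 mm apart (outside-to-outside). Between them sit 5 shelves, each 18 mm thick and 334 mm deep, spanning the full gap between the sides. The bottom shelf rests on the floor (its underside at z = 0) and the clear gap between one shelf's top and the next shelf's underside is 258 mm.


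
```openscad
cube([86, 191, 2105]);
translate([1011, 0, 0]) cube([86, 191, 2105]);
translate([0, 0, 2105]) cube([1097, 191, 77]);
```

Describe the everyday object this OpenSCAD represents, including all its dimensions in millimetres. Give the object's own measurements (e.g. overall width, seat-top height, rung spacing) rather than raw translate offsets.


A door frame. The clear opening is 925 mm wide and 2105 mm high. Two 86 mm wide jambs, 191 mm deep, stand either side of the opening from the floor to the top of the opening. A 77 mm thick head sits across the top of both jambs, spanning the full outside width of the frame.


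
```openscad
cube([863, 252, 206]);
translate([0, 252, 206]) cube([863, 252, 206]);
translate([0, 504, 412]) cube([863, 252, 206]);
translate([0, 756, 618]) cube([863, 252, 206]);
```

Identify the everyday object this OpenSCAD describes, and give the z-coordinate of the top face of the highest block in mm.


A staircase. The total rise is 824 mm.

4 identical blocks, each offset up and back from the previous — a staircase. Each step is 206 mm tall and there are 4 of them, so the total rise is 4 × 206 = 824 mm.


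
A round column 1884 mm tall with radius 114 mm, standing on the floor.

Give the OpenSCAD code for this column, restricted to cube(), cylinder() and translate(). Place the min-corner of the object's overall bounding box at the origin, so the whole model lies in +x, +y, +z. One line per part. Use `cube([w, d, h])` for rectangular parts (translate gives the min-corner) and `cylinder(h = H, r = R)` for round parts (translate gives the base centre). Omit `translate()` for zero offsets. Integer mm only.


translate([114, 114, 0]) cylinder(h = 1884, r = 114);


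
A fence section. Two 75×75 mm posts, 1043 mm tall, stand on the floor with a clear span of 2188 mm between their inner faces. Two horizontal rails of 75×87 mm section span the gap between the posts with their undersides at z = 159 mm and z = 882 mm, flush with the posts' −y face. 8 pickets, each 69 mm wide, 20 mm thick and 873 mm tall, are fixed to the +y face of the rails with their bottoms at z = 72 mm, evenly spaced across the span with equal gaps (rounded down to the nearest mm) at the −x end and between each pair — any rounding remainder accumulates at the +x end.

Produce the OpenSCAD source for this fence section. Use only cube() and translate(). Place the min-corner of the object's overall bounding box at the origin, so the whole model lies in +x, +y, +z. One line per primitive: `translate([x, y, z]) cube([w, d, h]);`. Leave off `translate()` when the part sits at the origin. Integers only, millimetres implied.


cube([75, 75, 1043]);
translate([2263, 0, 0]) cube([75, 75, 1043]);
translate([75, 0, 159]) cube([2188, 75, 87]);
translate([75, 0, 882]) cube([2188, 75, 87]);
translate([256, 75, 72]) cube([69, 20, 873]);
translate([506, 75, 72]) cube([69, 20, 873]);
translate([756, 75, 72]) cube([69, 20, 873]);
translate([1006, 75, 72]) cube([69, 20, 873]);
translate([1256, 75, 72]) cube([69, 20, 873]);
translate([1506, 75, 72]) cube([69, 20, 873]);
translate([1756, 75, 72]) cube([69, 20, 873]);
translate([2006, 75, 72]) cube([69, 20, 873]);


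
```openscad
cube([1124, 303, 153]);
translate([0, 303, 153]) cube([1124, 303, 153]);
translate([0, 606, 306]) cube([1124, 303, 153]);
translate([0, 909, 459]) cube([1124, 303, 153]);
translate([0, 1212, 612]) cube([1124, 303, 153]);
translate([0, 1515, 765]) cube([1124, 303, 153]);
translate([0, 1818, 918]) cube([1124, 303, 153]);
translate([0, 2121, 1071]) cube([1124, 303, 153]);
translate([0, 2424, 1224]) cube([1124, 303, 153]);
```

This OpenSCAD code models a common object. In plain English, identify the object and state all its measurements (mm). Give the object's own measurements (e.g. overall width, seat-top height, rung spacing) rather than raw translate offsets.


A straight staircase of 9 solid steps. Each step is 1124 mm wide (x), 303 mm deep (y, the going) and 153 mm tall (the rise). The first step rests on the floor; each subsequent step sits one going further in +y and one rise higher in +z, directly behind and above the previous step with no overlap.


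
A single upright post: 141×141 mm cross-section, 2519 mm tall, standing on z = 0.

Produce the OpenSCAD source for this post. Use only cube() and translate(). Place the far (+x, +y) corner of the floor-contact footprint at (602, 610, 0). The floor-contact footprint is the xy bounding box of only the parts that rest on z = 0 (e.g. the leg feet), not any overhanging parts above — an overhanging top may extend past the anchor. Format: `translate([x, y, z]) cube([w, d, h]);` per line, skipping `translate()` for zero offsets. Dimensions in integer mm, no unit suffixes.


translate([461, 469, 0]) cube([141, 141, 2519]);


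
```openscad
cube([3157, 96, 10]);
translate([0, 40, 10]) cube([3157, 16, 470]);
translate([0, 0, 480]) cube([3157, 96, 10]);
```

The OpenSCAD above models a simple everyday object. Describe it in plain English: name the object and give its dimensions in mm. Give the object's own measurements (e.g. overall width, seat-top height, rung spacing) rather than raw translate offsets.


An I-beam lying along x, 3157 mm long. Overall section height 490 mm. Two flanges 96 mm wide (y) and 10 mm thick, one on the floor and one at the top; a web 16 mm thick runs between them, centred on the flange width.


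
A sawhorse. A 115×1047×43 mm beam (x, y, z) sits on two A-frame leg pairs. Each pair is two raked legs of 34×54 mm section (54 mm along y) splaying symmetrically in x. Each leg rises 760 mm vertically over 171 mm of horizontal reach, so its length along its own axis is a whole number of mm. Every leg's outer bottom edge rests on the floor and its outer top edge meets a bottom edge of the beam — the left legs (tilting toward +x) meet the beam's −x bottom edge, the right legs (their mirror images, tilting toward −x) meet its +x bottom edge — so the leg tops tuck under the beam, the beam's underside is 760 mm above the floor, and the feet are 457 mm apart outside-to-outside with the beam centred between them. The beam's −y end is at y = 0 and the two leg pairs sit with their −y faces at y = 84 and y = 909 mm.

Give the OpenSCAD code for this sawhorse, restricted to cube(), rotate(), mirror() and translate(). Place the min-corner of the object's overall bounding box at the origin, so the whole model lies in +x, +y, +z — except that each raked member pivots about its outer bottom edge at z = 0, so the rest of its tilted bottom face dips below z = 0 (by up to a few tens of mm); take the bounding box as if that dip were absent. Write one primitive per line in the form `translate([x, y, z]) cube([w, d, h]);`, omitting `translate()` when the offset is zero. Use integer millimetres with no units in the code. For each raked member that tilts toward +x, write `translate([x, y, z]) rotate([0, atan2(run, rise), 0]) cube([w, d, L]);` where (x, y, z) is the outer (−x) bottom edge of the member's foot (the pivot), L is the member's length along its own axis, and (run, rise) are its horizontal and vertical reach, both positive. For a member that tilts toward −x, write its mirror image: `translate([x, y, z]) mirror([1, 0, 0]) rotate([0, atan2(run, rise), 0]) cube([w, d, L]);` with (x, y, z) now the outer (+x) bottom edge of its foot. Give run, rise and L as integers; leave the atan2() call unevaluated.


translate([171, 0, 760]) cube([115, 1047, 43]);
translate([0, 84, 0]) rotate([0, atan2(171, 760), 0]) cube([34, 54, 779]);
translate([457, 84, 0]) mirror([1, 0, 0]) rotate([0, atan2(171, 760), 0]) cube([34, 54, 779]);
translate([0, 909, 0]) rotate([0, atan2(171, 760), 0]) cube([34, 54, 779]);
translate([457, 909, 0]) mirror([1, 0, 0]) rotate([0, atan2(171, 760), 0]) cube([34, 54, 779]);


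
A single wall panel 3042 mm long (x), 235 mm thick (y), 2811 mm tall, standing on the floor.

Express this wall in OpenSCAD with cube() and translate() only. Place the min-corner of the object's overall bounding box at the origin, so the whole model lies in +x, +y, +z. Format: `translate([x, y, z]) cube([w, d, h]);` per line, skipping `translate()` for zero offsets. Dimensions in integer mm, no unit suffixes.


cube([3042, 235, 2811]);


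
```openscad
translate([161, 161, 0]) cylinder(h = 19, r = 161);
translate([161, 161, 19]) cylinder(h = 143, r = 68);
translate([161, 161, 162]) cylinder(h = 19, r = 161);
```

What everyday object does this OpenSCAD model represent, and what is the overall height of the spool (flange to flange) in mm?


A spool. The overall height is 181 mm.

Three coaxial cylinders, large–small–large — a spool. Two 19 mm flanges and a 143 mm core give 19 + 143 + 19 = 181 mm.


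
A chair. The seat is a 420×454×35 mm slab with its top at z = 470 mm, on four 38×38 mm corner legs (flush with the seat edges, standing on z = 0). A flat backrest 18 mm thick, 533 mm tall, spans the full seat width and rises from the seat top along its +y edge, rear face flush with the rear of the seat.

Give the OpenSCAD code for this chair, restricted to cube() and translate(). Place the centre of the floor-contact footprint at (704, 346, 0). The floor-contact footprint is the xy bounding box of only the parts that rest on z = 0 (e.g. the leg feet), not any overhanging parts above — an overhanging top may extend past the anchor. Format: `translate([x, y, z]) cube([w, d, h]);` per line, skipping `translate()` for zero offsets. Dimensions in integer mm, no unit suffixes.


translate([494, 119, 435]) cube([420, 454, 35]);
translate([494, 119, 0]) cube([38, 38, 435]);
translate([876, 119, 0]) cube([38, 38, 435]);
translate([494, 535, 0]) cube([38, 38, 435]);
translate([876, 535, 0]) cube([38, 38, 435]);
translate([494, 555, 470]) cube([420, 18, 533]);


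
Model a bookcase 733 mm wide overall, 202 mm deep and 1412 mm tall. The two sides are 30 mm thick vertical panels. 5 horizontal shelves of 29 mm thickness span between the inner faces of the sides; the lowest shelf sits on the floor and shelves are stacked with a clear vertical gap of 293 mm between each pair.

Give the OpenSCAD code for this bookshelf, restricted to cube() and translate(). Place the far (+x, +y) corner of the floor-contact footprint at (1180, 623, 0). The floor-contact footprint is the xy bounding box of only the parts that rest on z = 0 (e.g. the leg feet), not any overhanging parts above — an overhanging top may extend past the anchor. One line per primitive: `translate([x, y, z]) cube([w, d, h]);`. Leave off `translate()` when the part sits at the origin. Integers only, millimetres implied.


translate([447, 421, 0]) cube([30, 202, 1412]);
translate([1150, 421, 0]) cube([30, 202, 1412]);
translate([477, 421, 0]) cube([673, 202, 29]);
translate([477, 421, 322]) cube([673, 202, 29]);
translate([477, 421, 644]) cube([673, 202, 29]);
translate([477, 421, 966]) cube([673, 202, 29]);
translate([477, 421, 1288]) cube([673, 202, 29]);


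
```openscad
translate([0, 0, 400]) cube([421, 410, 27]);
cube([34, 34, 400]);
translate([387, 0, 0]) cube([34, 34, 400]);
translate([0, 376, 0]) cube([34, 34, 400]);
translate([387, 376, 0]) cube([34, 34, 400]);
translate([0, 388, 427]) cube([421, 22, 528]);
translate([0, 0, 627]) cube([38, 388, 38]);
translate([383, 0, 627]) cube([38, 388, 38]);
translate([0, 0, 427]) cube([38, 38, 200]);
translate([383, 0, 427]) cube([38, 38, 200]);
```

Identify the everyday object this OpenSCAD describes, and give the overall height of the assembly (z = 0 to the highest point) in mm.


A chair. The overall height is 955 mm.

A slab on four corner posts with a tall panel at the back — a chair. The seat slab sits at z = 400 with thickness 27, and the 528 mm backrest starts at the seat top, so the overall height is 400 + 27 + 528 = 955 mm.


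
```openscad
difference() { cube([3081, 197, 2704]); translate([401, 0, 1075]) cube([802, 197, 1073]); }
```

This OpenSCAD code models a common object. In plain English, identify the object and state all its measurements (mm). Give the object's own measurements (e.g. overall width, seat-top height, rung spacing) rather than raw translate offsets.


A wall 3081 mm long (x), 197 mm thick (y), 2704 mm tall, with a rectangular window opening cut through it. The opening is 802 mm wide and 1073 mm tall; its sill is at z = 1075 mm and its near (−x) edge is 401 mm from the wall's −x end. The opening passes through the full wall thickness.


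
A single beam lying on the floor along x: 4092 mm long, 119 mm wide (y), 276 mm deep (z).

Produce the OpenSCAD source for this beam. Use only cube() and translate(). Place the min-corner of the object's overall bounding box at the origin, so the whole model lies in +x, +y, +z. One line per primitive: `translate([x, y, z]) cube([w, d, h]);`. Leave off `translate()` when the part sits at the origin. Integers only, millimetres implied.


cube([4092, 119, 276]);


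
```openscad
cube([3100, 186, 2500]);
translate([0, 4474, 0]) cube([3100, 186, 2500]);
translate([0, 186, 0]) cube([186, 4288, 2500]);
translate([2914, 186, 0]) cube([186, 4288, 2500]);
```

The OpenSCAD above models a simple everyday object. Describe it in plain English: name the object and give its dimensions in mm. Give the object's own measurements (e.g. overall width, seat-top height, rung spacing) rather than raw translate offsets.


The wall frame of a small rectangular building: four walls, each 2500 mm tall and 186 mm thick, enclosing a footprint 3100 mm (x) by 4660 mm (y) outside-to-outside, with no floor or roof. The front and back walls (the −y and +y sides) span the full width; the two side walls fit between them.


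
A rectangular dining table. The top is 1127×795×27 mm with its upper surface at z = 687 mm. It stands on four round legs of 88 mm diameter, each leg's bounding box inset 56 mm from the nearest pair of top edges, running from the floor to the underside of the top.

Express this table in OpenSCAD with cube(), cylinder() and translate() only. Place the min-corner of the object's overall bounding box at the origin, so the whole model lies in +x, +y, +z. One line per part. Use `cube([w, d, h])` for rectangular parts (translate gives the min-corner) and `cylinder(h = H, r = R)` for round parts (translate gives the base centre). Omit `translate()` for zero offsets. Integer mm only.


translate([0, 0, 660]) cube([1127, 795, 27]);
translate([100, 100, 0]) cylinder(h = 660, r = 44);
translate([1027, 100, 0]) cylinder(h = 660, r = 44);
translate([100, 695, 0]) cylinder(h = 660, r = 44);
translate([1027, 695, 0]) cylinder(h = 660, r = 44);


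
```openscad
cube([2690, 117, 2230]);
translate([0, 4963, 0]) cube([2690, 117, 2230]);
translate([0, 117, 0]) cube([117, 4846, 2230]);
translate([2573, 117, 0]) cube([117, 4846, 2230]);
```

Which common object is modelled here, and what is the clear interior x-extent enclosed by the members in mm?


A house (or room) frame. The interior width is 2456 mm.

Four 2230 mm walls enclosing a rectangle with no floor or roof — a room or house frame. Outside width is 2690 mm and wall thickness is 117 mm, so the interior width is 2690 − 2 × 117 = 2456 mm.


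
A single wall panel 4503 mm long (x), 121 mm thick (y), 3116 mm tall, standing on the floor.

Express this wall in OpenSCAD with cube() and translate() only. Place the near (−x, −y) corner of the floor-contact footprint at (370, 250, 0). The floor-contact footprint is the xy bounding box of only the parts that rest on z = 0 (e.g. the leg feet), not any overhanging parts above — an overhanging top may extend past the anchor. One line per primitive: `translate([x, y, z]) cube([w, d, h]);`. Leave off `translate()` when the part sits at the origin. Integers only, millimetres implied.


translate([370, 250, 0]) cube([4503, 121, 3116]);


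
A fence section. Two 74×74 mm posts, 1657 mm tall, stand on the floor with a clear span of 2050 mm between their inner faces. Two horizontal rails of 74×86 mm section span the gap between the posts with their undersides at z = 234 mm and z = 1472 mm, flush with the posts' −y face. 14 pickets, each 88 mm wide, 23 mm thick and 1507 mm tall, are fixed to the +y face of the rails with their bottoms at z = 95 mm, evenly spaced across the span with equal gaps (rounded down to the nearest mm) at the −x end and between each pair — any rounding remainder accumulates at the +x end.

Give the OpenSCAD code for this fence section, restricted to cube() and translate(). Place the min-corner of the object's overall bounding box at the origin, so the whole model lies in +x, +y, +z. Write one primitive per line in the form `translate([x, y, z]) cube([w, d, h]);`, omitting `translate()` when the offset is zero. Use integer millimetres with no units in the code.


cube([74, 74, 1657]);
translate([2124, 0, 0]) cube([74, 74, 1657]);
translate([74, 0, 234]) cube([2050, 74, 86]);
translate([74, 0, 1472]) cube([2050, 74, 86]);
translate([128, 74, 95]) cube([88, 23, 1507]);
translate([270, 74, 95]) cube([88, 23, 1507]);
translate([412, 74, 95]) cube([88, 23, 1507]);
translate([554, 74, 95]) cube([88, 23, 1507]);
translate([696, 74, 95]) cube([88, 23, 1507]);
translate([838, 74, 95]) cube([88, 23, 1507]);
translate([980, 74, 95]) cube([88, 23, 1507]);
translate([1122, 74, 95]) cube([88, 23, 1507]);
translate([1264, 74, 95]) cube([88, 23, 1507]);
translate([1406, 74, 95]) cube([88, 23, 1507]);
translate([1548, 74, 95]) cube([88, 23, 1507]);
translate([1690, 74, 95]) cube([88, 23, 1507]);
translate([1832, 74, 95]) cube([88, 23, 1507]);
translate([1974, 74, 95]) cube([88, 23, 1507]);


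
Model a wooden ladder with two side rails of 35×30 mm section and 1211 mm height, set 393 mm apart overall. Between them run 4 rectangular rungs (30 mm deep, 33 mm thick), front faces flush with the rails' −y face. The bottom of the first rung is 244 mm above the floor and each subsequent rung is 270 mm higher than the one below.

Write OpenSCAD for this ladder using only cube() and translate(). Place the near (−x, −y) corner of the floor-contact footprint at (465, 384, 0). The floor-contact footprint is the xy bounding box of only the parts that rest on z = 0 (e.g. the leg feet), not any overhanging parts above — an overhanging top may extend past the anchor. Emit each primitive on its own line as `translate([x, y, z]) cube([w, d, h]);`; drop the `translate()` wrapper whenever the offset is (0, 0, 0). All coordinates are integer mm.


translate([465, 384, 0]) cube([35, 30, 1211]);
translate([823, 384, 0]) cube([35, 30, 1211]);
translate([500, 384, 244]) cube([323, 30, 33]);
translate([500, 384, 514]) cube([323, 30, 33]);
translate([500, 384, 784]) cube([323, 30, 33]);
translate([500, 384, 1054]) cube([323, 30, 33]);


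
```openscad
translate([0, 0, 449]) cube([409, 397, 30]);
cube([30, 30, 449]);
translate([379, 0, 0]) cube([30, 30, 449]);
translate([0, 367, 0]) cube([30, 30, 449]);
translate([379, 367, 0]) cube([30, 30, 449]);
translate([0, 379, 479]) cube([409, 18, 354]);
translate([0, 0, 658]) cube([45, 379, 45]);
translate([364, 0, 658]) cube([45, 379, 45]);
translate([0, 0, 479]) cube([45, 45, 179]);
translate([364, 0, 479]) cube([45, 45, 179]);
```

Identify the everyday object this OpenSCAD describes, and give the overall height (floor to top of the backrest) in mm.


A chair. The overall height is 833 mm.

A slab on four corner posts with a tall panel at the back — a chair. The seat slab sits at z = 449 with thickness 30, and the 354 mm backrest starts at the seat top, so the overall height is 449 + 30 + 354 = 833 mm.


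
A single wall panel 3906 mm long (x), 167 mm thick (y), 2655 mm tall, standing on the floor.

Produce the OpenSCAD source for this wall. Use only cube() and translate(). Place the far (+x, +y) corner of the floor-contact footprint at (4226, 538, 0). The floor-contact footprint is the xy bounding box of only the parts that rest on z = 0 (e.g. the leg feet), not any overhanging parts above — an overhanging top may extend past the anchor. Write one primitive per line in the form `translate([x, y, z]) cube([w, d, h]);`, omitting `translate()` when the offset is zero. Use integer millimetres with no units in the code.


translate([320, 371, 0]) cube([3906, 167, 2655]);


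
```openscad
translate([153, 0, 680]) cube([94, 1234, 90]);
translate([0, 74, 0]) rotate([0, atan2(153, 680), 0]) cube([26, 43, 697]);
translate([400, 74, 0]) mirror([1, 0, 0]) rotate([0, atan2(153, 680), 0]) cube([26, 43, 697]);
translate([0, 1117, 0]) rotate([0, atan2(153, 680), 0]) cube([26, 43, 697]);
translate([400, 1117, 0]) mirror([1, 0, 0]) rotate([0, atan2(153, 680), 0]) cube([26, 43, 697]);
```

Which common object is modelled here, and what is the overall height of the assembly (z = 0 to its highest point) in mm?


A sawhorse. The overall height is 770 mm.

A beam across two mirrored pairs of raked legs — a sawhorse. The beam's underside is at z = 680 (matching the legs' vertical rise in atan2(153, 680)) and the beam is 90 mm tall, so its top is at 680 + 90 = 770 mm. The raked legs top out at the beam's underside, so that is the highest point.


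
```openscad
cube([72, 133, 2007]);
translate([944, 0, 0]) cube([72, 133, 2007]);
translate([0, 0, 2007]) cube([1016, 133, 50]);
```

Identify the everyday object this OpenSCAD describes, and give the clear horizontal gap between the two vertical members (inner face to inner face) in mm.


A door frame. The clear opening width is 872 mm.

Two 2007 mm tall posts with a header on top — a door frame. The left jamb is 72 mm wide at x = 0; the right jamb starts at x = 944. The clear opening is 944 − 72 = 872 mm.


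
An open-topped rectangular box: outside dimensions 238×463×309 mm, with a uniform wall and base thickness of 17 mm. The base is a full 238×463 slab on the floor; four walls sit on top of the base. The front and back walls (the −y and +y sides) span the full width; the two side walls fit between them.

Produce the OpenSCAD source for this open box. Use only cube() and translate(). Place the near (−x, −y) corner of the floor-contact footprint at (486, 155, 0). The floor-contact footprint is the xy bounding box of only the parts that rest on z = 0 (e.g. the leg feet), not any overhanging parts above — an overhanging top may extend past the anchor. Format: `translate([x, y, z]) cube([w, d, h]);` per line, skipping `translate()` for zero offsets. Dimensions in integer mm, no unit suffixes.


translate([486, 155, 0]) cube([238, 463, 17]);
translate([486, 155, 17]) cube([238, 17, 292]);
translate([486, 601, 17]) cube([238, 17, 292]);
translate([486, 172, 17]) cube([17, 429, 292]);
translate([707, 172, 17]) cube([17, 429, 292]);


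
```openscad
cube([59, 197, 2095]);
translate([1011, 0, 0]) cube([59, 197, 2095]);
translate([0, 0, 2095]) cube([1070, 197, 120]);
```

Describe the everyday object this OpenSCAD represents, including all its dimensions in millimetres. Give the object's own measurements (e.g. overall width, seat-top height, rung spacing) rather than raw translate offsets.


A door frame. The clear opening is 952 mm wide and 2095 mm high. Two 59 mm wide jambs, 197 mm deep, stand either side of the opening from the floor to the top of the opening. A 120 mm thick head sits across the top of both jambs, spanning the full outside width of the frame.


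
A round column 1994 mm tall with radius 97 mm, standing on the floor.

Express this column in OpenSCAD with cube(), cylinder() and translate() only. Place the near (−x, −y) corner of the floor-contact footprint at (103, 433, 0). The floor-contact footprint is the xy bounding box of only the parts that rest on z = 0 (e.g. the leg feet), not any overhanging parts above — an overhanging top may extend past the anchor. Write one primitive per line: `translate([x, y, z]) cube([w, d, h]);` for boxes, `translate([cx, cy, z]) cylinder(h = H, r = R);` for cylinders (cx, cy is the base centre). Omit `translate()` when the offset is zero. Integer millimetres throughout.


translate([200, 530, 0]) cylinder(h = 1994, r = 97);


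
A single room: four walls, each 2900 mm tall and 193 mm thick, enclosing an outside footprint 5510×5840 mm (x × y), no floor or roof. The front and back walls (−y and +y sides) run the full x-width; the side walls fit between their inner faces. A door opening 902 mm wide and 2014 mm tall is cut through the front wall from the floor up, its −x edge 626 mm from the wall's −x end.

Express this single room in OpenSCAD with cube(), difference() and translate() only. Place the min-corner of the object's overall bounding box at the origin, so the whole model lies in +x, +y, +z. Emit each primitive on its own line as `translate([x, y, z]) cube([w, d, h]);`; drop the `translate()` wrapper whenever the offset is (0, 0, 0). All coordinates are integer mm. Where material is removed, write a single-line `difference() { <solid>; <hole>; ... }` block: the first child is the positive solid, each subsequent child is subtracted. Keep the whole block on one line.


difference() { cube([5510, 193, 2900]); translate([626, 0, 0]) cube([902, 193, 2014]); }
translate([0, 5647, 0]) cube([5510, 193, 2900]);
translate([0, 193, 0]) cube([193, 5454, 2900]);
translate([5317, 193, 0]) cube([193, 5454, 2900]);


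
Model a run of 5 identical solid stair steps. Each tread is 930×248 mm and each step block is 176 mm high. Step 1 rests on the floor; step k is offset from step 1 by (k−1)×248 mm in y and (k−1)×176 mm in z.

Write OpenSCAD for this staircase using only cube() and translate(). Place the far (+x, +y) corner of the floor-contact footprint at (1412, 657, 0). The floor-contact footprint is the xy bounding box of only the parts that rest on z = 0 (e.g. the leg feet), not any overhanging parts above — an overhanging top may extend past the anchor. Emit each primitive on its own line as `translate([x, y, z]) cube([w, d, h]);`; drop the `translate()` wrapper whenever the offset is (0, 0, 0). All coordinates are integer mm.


translate([482, 409, 0]) cube([930, 248, 176]);
translate([482, 657, 176]) cube([930, 248, 176]);
translate([482, 905, 352]) cube([930, 248, 176]);
translate([482, 1153, 528]) cube([930, 248, 176]);
translate([482, 1401, 704]) cube([930, 248, 176]);


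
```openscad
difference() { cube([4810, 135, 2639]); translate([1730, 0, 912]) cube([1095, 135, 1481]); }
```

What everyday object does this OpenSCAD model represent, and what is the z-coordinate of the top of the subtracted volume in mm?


A wall with a window opening. The window head height is 2393 mm.

A wall with a rectangular opening subtracted — a window. Sill at z = 912, opening 1481 mm tall, so the head is at 912 + 1481 = 2393 mm.


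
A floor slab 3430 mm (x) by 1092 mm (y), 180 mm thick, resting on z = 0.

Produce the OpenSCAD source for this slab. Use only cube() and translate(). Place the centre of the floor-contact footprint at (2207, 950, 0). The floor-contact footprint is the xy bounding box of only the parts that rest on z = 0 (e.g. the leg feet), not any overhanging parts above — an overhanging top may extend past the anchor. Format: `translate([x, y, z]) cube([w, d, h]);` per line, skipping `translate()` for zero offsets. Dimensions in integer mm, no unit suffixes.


translate([492, 404, 0]) cube([3430, 1092, 180]);


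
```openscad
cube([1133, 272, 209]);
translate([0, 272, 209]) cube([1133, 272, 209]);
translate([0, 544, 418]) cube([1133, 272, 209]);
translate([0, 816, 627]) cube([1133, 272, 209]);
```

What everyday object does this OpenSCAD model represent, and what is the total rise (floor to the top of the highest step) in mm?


A staircase. The total rise is 836 mm.

4 identical blocks, each offset up and back from the previous — a staircase. Each step is 209 mm tall and there are 4 of them, so the total rise is 4 × 209 = 836 mm.
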